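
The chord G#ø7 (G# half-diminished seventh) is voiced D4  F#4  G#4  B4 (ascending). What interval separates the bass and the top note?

major 6th

The outer voices are D4 and B4.
D up to B spans 6 letter names and 9 semitones — a major sixth.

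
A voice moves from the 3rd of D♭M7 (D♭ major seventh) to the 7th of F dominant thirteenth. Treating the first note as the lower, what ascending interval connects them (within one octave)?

The 3rd of D♭M7 (D♭ major seventh) is F; the 7th of F dominant thirteenth is E♭.
7 letter names make it a seventh; at 10 semitones (a half step narrower than major) the quality is minor.

minor seventh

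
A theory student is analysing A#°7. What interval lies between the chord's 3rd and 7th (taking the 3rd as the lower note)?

diminished fifth

Spelling the chord: A# C# E G.
So we need the interval from C# up to G.
5 letter names make it a fifth; at 6 semitones (a half step narrower than perfect) the quality is diminished.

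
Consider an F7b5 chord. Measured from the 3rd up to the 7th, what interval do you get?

diminished fifth

Spelling the chord: F-A-Cb-Eb.
The 3rd is A and the 7th is Eb.
A up to Eb is 6 semitones, a half step narrower than a perfect fifth, so the interval is diminished.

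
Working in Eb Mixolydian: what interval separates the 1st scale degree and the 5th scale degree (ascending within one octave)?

P5

The scale runs Eb F G Ab Bb C Db.
1st scale degree = Eb; scale degree 5 = Bb.
From Eb to Bb is 7 semitones, exactly the perfect fifth.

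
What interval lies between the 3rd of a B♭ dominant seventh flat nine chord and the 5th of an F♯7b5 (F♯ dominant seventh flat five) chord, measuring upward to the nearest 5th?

minor seventh

The 3rd of B♭ dominant seventh flat nine is D; the 5th of F♯7b5 (F♯ dominant seventh flat five) is C.
D up to C is 10 semitones, a half step narrower than a major seventh, so the interval is minor.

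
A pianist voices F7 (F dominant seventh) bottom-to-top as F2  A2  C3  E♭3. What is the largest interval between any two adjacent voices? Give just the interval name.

Adjacent intervals: F2→A2 = major third; A2→C3 = minor third; C3→E♭3 = minor third.
The largest is F2 to A2, a major third (4 semitones).

major third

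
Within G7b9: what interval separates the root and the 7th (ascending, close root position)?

G dominant seventh flat nine: G B D F Ab.
The root is G and the 7th is F.
7 letter names make it a seventh; at 10 semitones (a half step narrower than major) the quality is minor.

minor 7th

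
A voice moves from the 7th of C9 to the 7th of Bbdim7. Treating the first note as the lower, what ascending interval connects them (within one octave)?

The 7th of C9 is Bb; the 7th of Bbdim7 is Abb.
7 letter names make it a seventh; at 9 semitones (a whole step narrower than major) the quality is diminished.

diminished seventh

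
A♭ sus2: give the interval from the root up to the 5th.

The chord tones of A♭sus2 are A♭ B♭ E♭.
Root = A♭; 5th = E♭.
A♭ up to E♭ spans 5 letter names and 7 semitones — a perfect fifth.

perfect fifth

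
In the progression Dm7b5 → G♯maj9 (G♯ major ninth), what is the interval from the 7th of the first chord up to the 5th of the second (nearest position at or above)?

The 7th of Dm7b5 is C; the 5th of G♯maj9 (G♯ major ninth) is D♯.
From C to D♯: 3 semitones over a second = augmented.

augmented second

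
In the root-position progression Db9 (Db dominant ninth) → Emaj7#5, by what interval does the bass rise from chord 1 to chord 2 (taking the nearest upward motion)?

The roots are Db and E.
From Db to E: 3 semitones over a second = augmented.

augmented 2nd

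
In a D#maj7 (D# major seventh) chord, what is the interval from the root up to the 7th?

major seventh

Spelling the chord: D# F## A# C##.
Root = D#; 7th = C##.
D# up to C## spans 7 letter names and 11 semitones — a major seventh.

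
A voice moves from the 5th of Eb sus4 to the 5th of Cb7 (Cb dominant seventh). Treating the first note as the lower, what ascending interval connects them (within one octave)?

minor sixth

The 5th of Eb sus4 is Bb; the 5th of Cb7 (Cb dominant seventh) is Gb.
Bb up to Gb is 8 semitones, a half step narrower than a major sixth, so the interval is minor.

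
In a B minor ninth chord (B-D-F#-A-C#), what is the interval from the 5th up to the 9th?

perfect fifth

So we need the interval from F# up to C#.
F# up to C# spans 5 letter names and 7 semitones — a perfect fifth.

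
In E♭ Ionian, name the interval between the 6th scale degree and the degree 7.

major second

E♭ major: E♭ F G A♭ B♭ C D.
The 6th scale degree is C and the degree 7 is D.
C up to D spans 2 letter names and 2 semitones — a major second.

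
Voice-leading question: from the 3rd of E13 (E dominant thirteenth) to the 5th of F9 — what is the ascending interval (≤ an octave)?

diminished fourth

E13 (E dominant thirteenth) has G# as its 3rd, and F9 has C as its 5th.
4 letter names make it a fourth; at 4 semitones (a half step narrower than perfect) the quality is diminished.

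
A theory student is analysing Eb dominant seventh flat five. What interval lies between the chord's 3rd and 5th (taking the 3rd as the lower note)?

diminished 3rd

The chord tones of Eb7b5 are Eb G Bbb Db.
The 3rd is G and the 5th is Bbb.
From G to Bbb: 2 semitones over a third = diminished.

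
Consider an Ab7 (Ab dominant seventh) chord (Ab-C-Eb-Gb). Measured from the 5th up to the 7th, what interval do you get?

5th = Eb; 7th = Gb.
From Eb to Gb: 3 semitones over a third = minor.

m3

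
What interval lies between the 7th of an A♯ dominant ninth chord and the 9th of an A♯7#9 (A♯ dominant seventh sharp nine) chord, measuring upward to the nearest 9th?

A♯ dominant ninth has G♯ as its 7th, and A♯7#9 (A♯ dominant seventh sharp nine) has B𝄪 as its 9th.
From G♯ to B𝄪: 5 semitones over a third = augmented.

augmented third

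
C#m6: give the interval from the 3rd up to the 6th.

C# minor sixth is spelled C#–E–G#–A#.
The 3rd is E and the 6th is A#.
4 letter names make it a fourth; at 6 semitones (a half step wider than perfect) the quality is augmented.

augmented fourth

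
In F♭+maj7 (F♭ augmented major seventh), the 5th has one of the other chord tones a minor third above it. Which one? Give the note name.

F♭ augmented major seventh is spelled F♭-A♭-C-E♭.
The 5th is C. A minor third above C is E♭.
E♭ is the chord's 7th.

Eb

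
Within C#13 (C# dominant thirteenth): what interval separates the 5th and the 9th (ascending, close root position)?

perfect 5th

The chord tones of C#13 are C#-E#-G#-B-D#-A#.
The 5th is G# and the 9th is D#.
Counting 5 letters and 7 half steps from G# gives a perfect fifth.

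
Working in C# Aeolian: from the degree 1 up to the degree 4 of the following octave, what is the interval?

Spelling C# Aeolian: C# D# E F# G# A B.
The degree 1 is C# and the scale degree 4 (up an octave) is F#.
C# up to F# spans 11 letter names and 17 semitones — a perfect eleventh.

perfect 11th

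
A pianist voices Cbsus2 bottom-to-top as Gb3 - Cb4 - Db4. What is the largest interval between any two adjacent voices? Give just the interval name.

Adjacent intervals: Gb3→Cb4 = perfect fourth; Cb4→Db4 = major second.
The largest is Gb3 to Cb4, a perfect fourth (5 semitones).

P4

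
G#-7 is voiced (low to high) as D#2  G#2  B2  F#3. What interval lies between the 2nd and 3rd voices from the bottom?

minor third

Those voices are G#2 and B2.
G# up to B is 3 semitones, a half step narrower than a major third, so the interval is minor.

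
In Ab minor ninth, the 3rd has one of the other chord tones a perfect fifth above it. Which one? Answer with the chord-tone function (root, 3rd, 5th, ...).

The chord tones of Abm9 (Ab minor ninth) are Ab–Cb–Eb–Gb–Bb.
The 3rd is Cb. A perfect fifth above Cb is Gb.
Gb is the chord's 7th.

7th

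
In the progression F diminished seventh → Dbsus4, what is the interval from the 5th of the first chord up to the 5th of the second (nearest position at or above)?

major sixth

F diminished seventh has Cb as its 5th, and Dbsus4 has Ab as its 5th.
Counting 6 letters and 9 half steps from Cb gives a major sixth.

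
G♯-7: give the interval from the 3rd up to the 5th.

major third

Spelling the chord: G♯, B, D♯, F♯.
So we need the interval from B up to D♯.
B up to D♯ spans 3 letter names and 4 semitones — a major third.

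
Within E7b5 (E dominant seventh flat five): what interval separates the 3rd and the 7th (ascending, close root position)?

Spelling the chord: E-G♯-B♭-D.
3rd = G♯; 7th = D.
From G♯ to D: 6 semitones over a fifth = diminished.

d5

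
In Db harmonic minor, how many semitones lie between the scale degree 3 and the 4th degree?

2

The scale is Db Eb Fb Gb Ab Bbb C.
Fb up to Gb is a major second — 2 semitones.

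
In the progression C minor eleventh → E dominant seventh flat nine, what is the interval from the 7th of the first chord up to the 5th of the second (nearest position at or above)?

The 7th of C minor eleventh is B♭; the 5th of E dominant seventh flat nine is B.
1 letter names make it a unison; at 1 semitone (a half step wider than perfect) the quality is augmented.

augmented unison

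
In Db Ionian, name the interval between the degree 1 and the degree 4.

perfect 4th

Spelling Db Ionian: Db Eb F Gb Ab Bb C.
That puts Db below Gb.
From Db to Gb is 5 semitones, exactly the perfect fourth.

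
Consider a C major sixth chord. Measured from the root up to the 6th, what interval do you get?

major sixth

C6 (C major sixth): C-E-G-A.
The root is C and the 6th is A.
From C to A is 9 semitones, exactly the major sixth.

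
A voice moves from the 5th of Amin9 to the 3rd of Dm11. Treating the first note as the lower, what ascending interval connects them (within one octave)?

The 5th of Amin9 is E; the 3rd of Dm11 is F.
From E to F: 1 semitone over a second = minor.

minor second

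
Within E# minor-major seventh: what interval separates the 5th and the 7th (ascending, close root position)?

M3

The chord tones of E#m(maj7) are E#–G#–B#–D##.
So we need the interval from B# up to D##.
From B# to D## is 4 semitones, exactly the major third.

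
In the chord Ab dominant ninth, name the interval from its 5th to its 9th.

Ab9 (Ab dominant ninth) is spelled Ab-C-Eb-Gb-Bb.
That puts Eb below Bb.
Counting 5 letters and 7 half steps from Eb gives a perfect fifth.

perfect fifth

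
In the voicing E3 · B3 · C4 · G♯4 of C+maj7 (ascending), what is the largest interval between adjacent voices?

A5

Adjacent intervals: E3→B3 = perfect fifth; B3→C4 = minor second; C4→G♯4 = augmented fifth.
The largest is C4 to G♯4, an augmented fifth (8 semitones).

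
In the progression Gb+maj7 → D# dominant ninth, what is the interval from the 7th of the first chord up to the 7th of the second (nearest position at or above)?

Gb+maj7 has F as its 7th, and D# dominant ninth has C# as its 7th.
5 letter names make it a fifth; at 8 semitones (a half step wider than perfect) the quality is augmented.

augmented 5th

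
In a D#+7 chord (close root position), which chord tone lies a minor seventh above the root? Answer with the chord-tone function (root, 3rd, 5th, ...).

The chord tones of D#aug7 are D#-F##-A##-C#.
The root is D#. A minor seventh above D# is C#.
C# is the chord's 7th.

7th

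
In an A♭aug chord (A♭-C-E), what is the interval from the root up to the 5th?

augmented fifth

Root = A♭; 5th = E.
5 letter names make it a fifth; at 8 semitones (a half step wider than perfect) the quality is augmented.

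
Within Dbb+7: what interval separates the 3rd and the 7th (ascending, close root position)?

Dbb augmented seventh: Dbb, Fb, Ab, Cbb.
So we need the interval from Fb up to Cbb.
5 letter names make it a fifth; at 6 semitones (a half step narrower than perfect) the quality is diminished.

diminished 5th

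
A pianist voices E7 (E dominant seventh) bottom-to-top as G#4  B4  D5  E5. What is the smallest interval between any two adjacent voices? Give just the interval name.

Adjacent intervals: G#4→B4 = minor third; B4→D5 = minor third; D5→E5 = major second.
The smallest is D5 to E5, a major second (2 semitones).

major second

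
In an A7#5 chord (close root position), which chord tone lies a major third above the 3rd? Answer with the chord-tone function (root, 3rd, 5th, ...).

Spelling the chord: A-C#-E#-G.
The 3rd is C#. A major third above C# is E#.
E# is the chord's 5th.

5th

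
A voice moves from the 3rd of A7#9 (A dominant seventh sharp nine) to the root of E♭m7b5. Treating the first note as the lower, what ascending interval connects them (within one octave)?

diminished third

The 3rd of A7#9 (A dominant seventh sharp nine) is C♯; the root of E♭m7b5 is E♭.
C♯ up to E♭ is 2 semitones, a whole step narrower than a major third, so the interval is diminished.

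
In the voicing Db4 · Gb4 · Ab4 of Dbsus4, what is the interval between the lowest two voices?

Those voices are Db4 and Gb4.
Counting 4 letters and 5 half steps from Db gives a perfect fourth.

perfect fourth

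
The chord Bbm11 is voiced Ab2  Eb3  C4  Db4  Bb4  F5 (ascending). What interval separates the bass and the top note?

The outer voices are Ab2 and F5.
From Ab to F is 33 semitones, exactly the major 20th.

major 20th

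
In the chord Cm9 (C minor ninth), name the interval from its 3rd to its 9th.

major 7th

Cmin9: C Eb G Bb D.
So we need the interval from Eb up to D.
Eb up to D spans 7 letter names and 11 semitones — a major seventh.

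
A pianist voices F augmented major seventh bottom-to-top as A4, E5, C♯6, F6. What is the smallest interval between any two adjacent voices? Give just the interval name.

Adjacent intervals: A4→E5 = perfect fifth; E5→C♯6 = major sixth; C♯6→F6 = diminished fourth.
The smallest is C♯6 to F6, a diminished fourth (4 semitones).

diminished 4th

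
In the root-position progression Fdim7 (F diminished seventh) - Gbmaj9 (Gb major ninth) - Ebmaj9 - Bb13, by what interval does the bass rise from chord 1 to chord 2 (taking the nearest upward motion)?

m2

The roots are F and Gb.
From F to Gb: 1 semitone over a second = minor.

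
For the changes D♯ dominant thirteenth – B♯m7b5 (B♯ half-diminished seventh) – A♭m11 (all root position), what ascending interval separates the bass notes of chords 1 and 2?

major sixth

The roots are D♯ and B♯.
Counting 6 letters and 9 half steps from D♯ gives a major sixth.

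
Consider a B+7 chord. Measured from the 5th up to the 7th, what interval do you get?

The chord tones of B augmented seventh are B, D#, F##, A.
5th = F##; 7th = A.
F## up to A is 2 semitones, a whole step narrower than a major third, so the interval is diminished.

diminished 3rd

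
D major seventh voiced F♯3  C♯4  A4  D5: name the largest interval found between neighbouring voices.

Adjacent intervals: F♯3→C♯4 = perfect fifth; C♯4→A4 = minor sixth; A4→D5 = perfect fourth.
The largest is C♯4 to A4, a minor sixth (8 semitones).

minor 6th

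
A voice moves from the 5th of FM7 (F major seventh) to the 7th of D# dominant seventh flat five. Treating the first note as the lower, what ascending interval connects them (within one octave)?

A1

FM7 (F major seventh) has C as its 5th, and D# dominant seventh flat five has C# as its 7th.
From C to C#: 1 semitone over a unison = augmented.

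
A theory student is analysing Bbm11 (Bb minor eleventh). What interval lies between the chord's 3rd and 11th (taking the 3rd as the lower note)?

Bbm11 is spelled Bb, Db, F, Ab, C, Eb.
So we need the interval from Db up to Eb.
Counting 9 letters and 14 half steps from Db gives a major ninth.

major 9th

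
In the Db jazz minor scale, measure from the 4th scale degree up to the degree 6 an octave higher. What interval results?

Spelling the Db jazz minor scale: Db Eb Fb Gb Ab Bb C.
The 4th scale degree is Gb and the 6th scale degree (up an octave) is Bb.
Counting 10 letters and 16 half steps from Gb gives a major tenth.

major 10th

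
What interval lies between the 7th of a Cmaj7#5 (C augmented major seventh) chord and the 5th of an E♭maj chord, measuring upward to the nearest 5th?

Cmaj7#5 (C augmented major seventh) has B as its 7th, and E♭maj has B♭ as its 5th.
8 letter names make it an octave; at 11 semitones (a half step narrower than perfect) the quality is diminished.

diminished octave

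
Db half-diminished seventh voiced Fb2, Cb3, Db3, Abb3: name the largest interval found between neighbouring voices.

Adjacent intervals: Fb2→Cb3 = perfect fifth; Cb3→Db3 = major second; Db3→Abb3 = diminished fifth.
The largest is Fb2 to Cb3, a perfect fifth (7 semitones).

P5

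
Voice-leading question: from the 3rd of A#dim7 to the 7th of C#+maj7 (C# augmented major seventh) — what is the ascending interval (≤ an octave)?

The 3rd of A#dim7 is C#; the 7th of C#+maj7 (C# augmented major seventh) is B#.
C# up to B# spans 7 letter names and 11 semitones — a major seventh.

major 7th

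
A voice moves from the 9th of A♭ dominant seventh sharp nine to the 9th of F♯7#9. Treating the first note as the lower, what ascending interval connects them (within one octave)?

augmented sixth

A♭ dominant seventh sharp nine has B as its 9th, and F♯7#9 has G𝄪 as its 9th.
B up to G𝄪 is 10 semitones, a half step wider than a major sixth, so the interval is augmented.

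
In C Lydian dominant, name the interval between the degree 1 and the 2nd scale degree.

C lydian dominant: C D E F# G A Bb.
Degree 1 = C; 2nd scale degree = D.
C up to D spans 2 letter names and 2 semitones — a major second.

major second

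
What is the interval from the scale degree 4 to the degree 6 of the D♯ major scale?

major third

Spelling the D♯ major scale: D♯ E♯ F𝄪 G♯ A♯ B♯ C𝄪.
That puts G♯ below B♯.
Counting 3 letters and 4 half steps from G♯ gives a major third.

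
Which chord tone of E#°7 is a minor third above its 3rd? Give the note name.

E#°7: E#-G#-B-D.
The 3rd is G#. A minor third above G# is B.
B is the chord's 5th.

B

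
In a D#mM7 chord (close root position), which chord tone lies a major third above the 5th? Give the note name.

C##

D#mM7 is spelled D# F# A# C##.
The 5th is A#. A major third above A# is C##.
C## is the chord's 7th.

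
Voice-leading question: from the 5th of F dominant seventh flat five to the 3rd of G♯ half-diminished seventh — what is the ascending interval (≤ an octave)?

The 5th of F dominant seventh flat five is C♭; the 3rd of G♯ half-diminished seventh is B.
7 letter names make it a seventh; at 12 semitones (a half step wider than major) the quality is augmented.

augmented seventh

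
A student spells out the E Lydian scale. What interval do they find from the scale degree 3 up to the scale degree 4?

major second

The scale runs E F# G# A# B C# D#.
So we need the interval from G# up to A#.
Counting 2 letters and 2 half steps from G# gives a major second.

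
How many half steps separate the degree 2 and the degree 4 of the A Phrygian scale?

4

The scale is A B♭ C D E F G.
B♭ up to D is a major third — 4 semitones.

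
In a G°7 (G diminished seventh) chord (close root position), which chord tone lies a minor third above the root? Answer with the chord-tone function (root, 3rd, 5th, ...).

Gdim7 is spelled G–B♭–D♭–F♭.
The root is G. A minor third above G is B♭.
B♭ is the chord's 3rd.

3rd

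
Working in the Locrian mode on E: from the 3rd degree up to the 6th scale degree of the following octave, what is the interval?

Spelling the Locrian mode on E: E F G A B♭ C D.
That puts G below C.
Counting 11 letters and 17 half steps from G gives a perfect eleventh.

perfect eleventh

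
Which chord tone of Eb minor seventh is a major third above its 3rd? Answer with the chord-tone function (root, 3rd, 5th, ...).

5th

The chord tones of Eb-7 (Eb minor seventh) are Eb-Gb-Bb-Db.
The 3rd is Gb. A major third above Gb is Bb.
Bb is the chord's 5th.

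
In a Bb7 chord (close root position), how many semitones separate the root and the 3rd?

Bb7 is spelled Bb-D-F-Ab.
Bb to D is a major third: 4 semitones.

4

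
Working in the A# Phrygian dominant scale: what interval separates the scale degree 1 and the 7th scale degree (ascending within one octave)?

A# phrygian dominant: A# B C## D# E# F# G#.
The scale degree 1 is A# and the 7th scale degree is G#.
A# up to G# is 10 semitones, a half step narrower than a major seventh, so the interval is minor.

minor seventh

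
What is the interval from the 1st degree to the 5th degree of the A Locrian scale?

Spelling the A Locrian scale: A Bb C D Eb F G.
So we need the interval from A up to Eb.
A up to Eb is 6 semitones, a half step narrower than a perfect fifth, so the interval is diminished.

diminished fifth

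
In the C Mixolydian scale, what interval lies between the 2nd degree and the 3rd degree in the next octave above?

C mixolydian: C D E F G A B♭.
The 2nd degree is D and the degree 3 (up an octave) is E.
From D to E is 14 semitones, exactly the major ninth.

major 9th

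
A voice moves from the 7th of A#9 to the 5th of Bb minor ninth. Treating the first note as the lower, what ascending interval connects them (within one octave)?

diminished seventh

The 7th of A#9 is G#; the 5th of Bb minor ninth is F.
G# up to F is 9 semitones, a whole step narrower than a major seventh, so the interval is diminished.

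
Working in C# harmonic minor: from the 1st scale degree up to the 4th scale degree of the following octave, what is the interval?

perfect eleventh

The scale runs C# D# E F# G# A B#.
1st scale degree = C#; scale degree 4 (up an octave) = F#.
From C# to F# is 17 semitones, exactly the perfect eleventh.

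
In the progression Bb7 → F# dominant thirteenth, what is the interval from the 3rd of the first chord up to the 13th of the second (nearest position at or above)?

augmented 1st

Bb7 has D as its 3rd, and F# dominant thirteenth has D# as its 13th.
1 letter names make it a unison; at 1 semitone (a half step wider than perfect) the quality is augmented.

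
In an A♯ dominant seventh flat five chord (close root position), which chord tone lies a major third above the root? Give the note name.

C##

Spelling the chord: A♯ C𝄪 E G♯.
The root is A♯. A major third above A♯ is C𝄪.
C𝄪 is the chord's 3rd.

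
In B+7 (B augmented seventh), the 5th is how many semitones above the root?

8

B7#5 (B augmented seventh) is spelled B–D#–F##–A.
B to F## is an augmented fifth: 8 semitones.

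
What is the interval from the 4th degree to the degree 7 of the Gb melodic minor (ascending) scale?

augmented fourth

Gb melodic minor: Gb Ab Bbb Cb Db Eb F.
4th degree = Cb; 7th scale degree = F.
Cb up to F is 6 semitones, a half step wider than a perfect fourth, so the interval is augmented.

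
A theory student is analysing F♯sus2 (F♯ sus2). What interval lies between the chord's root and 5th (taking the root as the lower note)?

F♯sus2 is spelled F♯–G♯–C♯.
That puts F♯ below C♯.
From F♯ to C♯ is 7 semitones, exactly the perfect fifth.

perfect 5th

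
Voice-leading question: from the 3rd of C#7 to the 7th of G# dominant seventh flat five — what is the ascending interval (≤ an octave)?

minor 2nd

The 3rd of C#7 is E#; the 7th of G# dominant seventh flat five is F#.
E# up to F# is 1 semitone, a half step narrower than a major second, so the interval is minor.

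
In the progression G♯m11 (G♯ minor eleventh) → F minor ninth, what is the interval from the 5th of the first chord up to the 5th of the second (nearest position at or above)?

d7

G♯m11 (G♯ minor eleventh) has D♯ as its 5th, and F minor ninth has C as its 5th.
From D♯ to C: 9 semitones over a seventh = diminished.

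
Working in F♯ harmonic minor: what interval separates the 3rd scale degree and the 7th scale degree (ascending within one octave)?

Spelling F♯ harmonic minor: F♯ G♯ A B C♯ D E♯.
The 3rd scale degree is A and the 7th scale degree is E♯.
A up to E♯ is 8 semitones, a half step wider than a perfect fifth, so the interval is augmented.

augmented fifth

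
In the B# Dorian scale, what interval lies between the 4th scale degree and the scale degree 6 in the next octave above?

B# dorian: B# C## D# E# F## G## A#.
So we need the interval from E# up to G##.
From E# to G## is 16 semitones, exactly the major tenth.

major 10th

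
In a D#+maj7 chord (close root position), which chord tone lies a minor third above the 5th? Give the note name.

The chord tones of D#maj7#5 (D# augmented major seventh) are D#–F##–A##–C##.
The 5th is A##. A minor third above A## is C##.
C## is the chord's 7th.

C##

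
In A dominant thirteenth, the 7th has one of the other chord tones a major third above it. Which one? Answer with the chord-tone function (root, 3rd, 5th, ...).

The chord tones of A13 are A C# E G B F#.
The 7th is G. A major third above G is B.
B is the chord's 9th.

9th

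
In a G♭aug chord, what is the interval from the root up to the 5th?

augmented 5th

Spelling the chord: G♭ B♭ D.
The root is G♭ and the 5th is D.
5 letter names make it a fifth; at 8 semitones (a half step wider than perfect) the quality is augmented.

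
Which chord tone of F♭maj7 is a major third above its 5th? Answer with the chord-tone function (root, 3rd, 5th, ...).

7th

F♭maj7: F♭ A♭ C♭ E♭.
The 5th is C♭. A major third above C♭ is E♭.
E♭ is the chord's 7th.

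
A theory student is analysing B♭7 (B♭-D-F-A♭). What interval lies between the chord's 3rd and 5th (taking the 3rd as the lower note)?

3rd = D; 5th = F.
D up to F is 3 semitones, a half step narrower than a major third, so the interval is minor.

minor third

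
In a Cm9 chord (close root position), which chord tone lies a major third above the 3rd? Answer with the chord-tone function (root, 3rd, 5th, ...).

5th

The chord tones of Cmin9 (C minor ninth) are C-Eb-G-Bb-D.
The 3rd is Eb. A major third above Eb is G.
G is the chord's 5th.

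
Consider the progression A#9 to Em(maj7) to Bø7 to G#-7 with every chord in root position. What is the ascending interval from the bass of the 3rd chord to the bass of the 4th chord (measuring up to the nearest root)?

major 6th

The roots are B and G#.
From B to G# is 9 semitones, exactly the major sixth.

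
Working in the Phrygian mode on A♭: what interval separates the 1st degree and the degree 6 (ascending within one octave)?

A♭ phrygian: A♭ B𝄫 C♭ D♭ E♭ F♭ G♭.
That puts A♭ below F♭.
6 letter names make it a sixth; at 8 semitones (a half step narrower than major) the quality is minor.

minor sixth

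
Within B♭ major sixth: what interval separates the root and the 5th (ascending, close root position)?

P5

The chord tones of B♭6 (B♭ major sixth) are B♭-D-F-G.
That puts B♭ below F.
B♭ up to F spans 5 letter names and 7 semitones — a perfect fifth.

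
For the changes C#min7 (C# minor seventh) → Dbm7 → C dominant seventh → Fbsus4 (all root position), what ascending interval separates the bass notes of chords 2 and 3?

The roots are Db and C.
Db up to C spans 7 letter names and 11 semitones — a major seventh.

M7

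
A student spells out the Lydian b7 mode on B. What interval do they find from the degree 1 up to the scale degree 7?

Spelling the Lydian b7 mode on B: B C# D# E# F# G# A.
That puts B below A.
B up to A is 10 semitones, a half step narrower than a major seventh, so the interval is minor.

minor 7th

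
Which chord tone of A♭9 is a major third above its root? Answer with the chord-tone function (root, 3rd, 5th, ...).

3rd

A♭9: A♭–C–E♭–G♭–B♭.
The root is A♭. A major third above A♭ is C.
C is the chord's 3rd.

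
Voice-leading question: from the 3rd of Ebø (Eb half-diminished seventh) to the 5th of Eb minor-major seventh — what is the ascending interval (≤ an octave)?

major third

The 3rd of Ebø (Eb half-diminished seventh) is Gb; the 5th of Eb minor-major seventh is Bb.
Gb up to Bb spans 3 letter names and 4 semitones — a major third.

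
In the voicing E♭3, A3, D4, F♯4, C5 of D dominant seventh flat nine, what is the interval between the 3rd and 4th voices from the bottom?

major third

Those voices are D4 and F♯4.
D up to F♯ spans 3 letter names and 4 semitones — a major third.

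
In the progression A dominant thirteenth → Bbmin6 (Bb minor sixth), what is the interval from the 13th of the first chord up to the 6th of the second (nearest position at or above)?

A dominant thirteenth has F# as its 13th, and Bbmin6 (Bb minor sixth) has G as its 6th.
2 letter names make it a second; at 1 semitone (a half step narrower than major) the quality is minor.

minor second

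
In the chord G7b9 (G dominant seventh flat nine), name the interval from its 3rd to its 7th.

G7b9 is spelled G-B-D-F-A♭.
3rd = B; 7th = F.
From B to F: 6 semitones over a fifth = diminished.

d5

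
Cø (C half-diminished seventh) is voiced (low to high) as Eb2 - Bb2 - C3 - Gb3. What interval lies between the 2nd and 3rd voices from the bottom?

major second

Those voices are Bb2 and C3.
Bb up to C spans 2 letter names and 2 semitones — a major second.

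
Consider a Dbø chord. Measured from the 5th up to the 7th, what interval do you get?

Db half-diminished seventh is spelled Db-Fb-Abb-Cb.
So we need the interval from Abb up to Cb.
Counting 3 letters and 4 half steps from Abb gives a major third.

major third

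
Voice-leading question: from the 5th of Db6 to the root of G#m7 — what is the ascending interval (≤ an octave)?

augmented seventh

The 5th of Db6 is Ab; the root of G#m7 is G#.
7 letter names make it a seventh; at 12 semitones (a half step wider than major) the quality is augmented.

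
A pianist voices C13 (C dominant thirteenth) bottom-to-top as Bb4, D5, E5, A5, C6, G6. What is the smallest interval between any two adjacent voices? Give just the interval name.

Adjacent intervals: Bb4→D5 = major third; D5→E5 = major second; E5→A5 = perfect fourth; A5→C6 = minor third; C6→G6 = perfect fifth.
The smallest is D5 to E5, a major second (2 semitones).

major second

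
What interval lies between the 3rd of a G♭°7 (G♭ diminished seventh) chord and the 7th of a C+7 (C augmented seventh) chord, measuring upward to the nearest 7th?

The 3rd of G♭°7 (G♭ diminished seventh) is B𝄫; the 7th of C+7 (C augmented seventh) is B♭.
B𝄫 up to B♭ is 1 semitone, a half step wider than a perfect unison, so the interval is augmented.

augmented 1st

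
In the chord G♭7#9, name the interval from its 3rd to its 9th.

major seventh

The chord tones of G♭7#9 (G♭ dominant seventh sharp nine) are G♭, B♭, D♭, F♭, A.
3rd = B♭; 9th = A.
Counting 7 letters and 11 half steps from B♭ gives a major seventh.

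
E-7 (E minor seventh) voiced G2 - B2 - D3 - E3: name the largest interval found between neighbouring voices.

M3

Adjacent intervals: G2→B2 = major third; B2→D3 = minor third; D3→E3 = major second.
The largest is G2 to B2, a major third (4 semitones).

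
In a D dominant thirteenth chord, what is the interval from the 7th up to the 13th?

Spelling the chord: D–F#–A–C–E–B.
7th = C; 13th = B.
From C to B is 11 semitones, exactly the major seventh.

major 7th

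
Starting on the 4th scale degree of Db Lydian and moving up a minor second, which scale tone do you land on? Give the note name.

Ab

The scale is Db Eb F G Ab Bb C.
The 4th scale degree is G; a minor second above that is Ab — scale degree 5.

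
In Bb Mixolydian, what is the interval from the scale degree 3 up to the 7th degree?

Spelling Bb Mixolydian: Bb C D Eb F G Ab.
Scale degree 3 = D; 7th scale degree = Ab.
5 letter names make it a fifth; at 6 semitones (a half step narrower than perfect) the quality is diminished.

diminished 5th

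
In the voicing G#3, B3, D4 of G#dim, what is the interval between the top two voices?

Those voices are B3 and D4.
From B to D: 3 semitones over a third = minor.

m3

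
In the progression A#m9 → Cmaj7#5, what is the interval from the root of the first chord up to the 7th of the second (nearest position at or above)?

The root of A#m9 is A#; the 7th of Cmaj7#5 is B.
From A# to B: 1 semitone over a second = minor.

minor second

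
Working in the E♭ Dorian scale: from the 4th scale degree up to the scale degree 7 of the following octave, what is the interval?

Spelling the E♭ Dorian scale: E♭ F G♭ A♭ B♭ C D♭.
That puts A♭ below D♭.
Counting 11 letters and 17 half steps from A♭ gives a perfect eleventh.

perfect eleventh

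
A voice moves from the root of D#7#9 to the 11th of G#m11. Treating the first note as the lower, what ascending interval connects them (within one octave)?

minor 7th

D#7#9 has D# as its root, and G#m11 has C# as its 11th.
7 letter names make it a seventh; at 10 semitones (a half step narrower than major) the quality is minor.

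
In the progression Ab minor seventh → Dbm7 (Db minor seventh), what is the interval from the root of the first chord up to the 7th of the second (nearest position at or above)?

minor third

Ab minor seventh has Ab as its root, and Dbm7 (Db minor seventh) has Cb as its 7th.
From Ab to Cb: 3 semitones over a third = minor.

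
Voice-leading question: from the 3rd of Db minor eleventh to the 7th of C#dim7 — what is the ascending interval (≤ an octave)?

A4

Db minor eleventh has Fb as its 3rd, and C#dim7 has Bb as its 7th.
4 letter names make it a fourth; at 6 semitones (a half step wider than perfect) the quality is augmented.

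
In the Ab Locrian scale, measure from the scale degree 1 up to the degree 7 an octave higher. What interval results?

minor fourteenth

The scale runs Ab Bbb Cb Db Ebb Fb Gb.
Scale degree 1 = Ab; degree 7 (up an octave) = Gb.
Ab up to Gb is 22 semitones, a half step narrower than a major fourteenth, so the interval is minor.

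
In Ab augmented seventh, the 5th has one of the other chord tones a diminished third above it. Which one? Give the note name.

Spelling the chord: Ab–C–E–Gb.
The 5th is E. A diminished third above E is Gb.
Gb is the chord's 7th.

Gb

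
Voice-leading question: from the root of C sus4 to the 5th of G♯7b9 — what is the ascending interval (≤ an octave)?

C sus4 has C as its root, and G♯7b9 has D♯ as its 5th.
From C to D♯: 3 semitones over a second = augmented.

augmented 2nd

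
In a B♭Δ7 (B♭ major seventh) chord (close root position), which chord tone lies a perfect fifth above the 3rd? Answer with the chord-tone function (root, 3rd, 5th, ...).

7th

B♭maj7 (B♭ major seventh): B♭, D, F, A.
The 3rd is D. A perfect fifth above D is A.
A is the chord's 7th.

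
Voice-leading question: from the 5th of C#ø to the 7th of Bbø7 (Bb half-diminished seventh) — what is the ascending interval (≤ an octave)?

The 5th of C#ø is G; the 7th of Bbø7 (Bb half-diminished seventh) is Ab.
2 letter names make it a second; at 1 semitone (a half step narrower than major) the quality is minor.

minor second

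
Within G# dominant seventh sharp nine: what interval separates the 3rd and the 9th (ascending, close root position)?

major 7th

G#7#9 is spelled G#-B#-D#-F#-A##.
The 3rd is B# and the 9th is A##.
From B# to A## is 11 semitones, exactly the major seventh.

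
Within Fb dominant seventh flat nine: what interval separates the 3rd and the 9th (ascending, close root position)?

Fb7b9 (Fb dominant seventh flat nine) is spelled Fb-Ab-Cb-Ebb-Gbb.
So we need the interval from Ab up to Gbb.
7 letter names make it a seventh; at 9 semitones (a whole step narrower than major) the quality is diminished.

diminished 7th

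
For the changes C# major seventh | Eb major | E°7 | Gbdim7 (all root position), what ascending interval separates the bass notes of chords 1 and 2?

diminished third

The roots are C# and Eb.
C# up to Eb is 2 semitones, a whole step narrower than a major third, so the interval is diminished.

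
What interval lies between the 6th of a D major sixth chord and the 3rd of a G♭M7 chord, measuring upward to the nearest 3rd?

diminished octave

D major sixth has B as its 6th, and G♭M7 has B♭ as its 3rd.
8 letter names make it an octave; at 11 semitones (a half step narrower than perfect) the quality is diminished.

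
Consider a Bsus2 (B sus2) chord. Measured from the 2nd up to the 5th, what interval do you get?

P4

Spelling the chord: B C# F#.
So we need the interval from C# up to F#.
C# up to F# spans 4 letter names and 5 semitones — a perfect fourth.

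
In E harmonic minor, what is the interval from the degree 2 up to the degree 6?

diminished fifth

Spelling E harmonic minor: E F# G A B C D#.
So we need the interval from F# up to C.
5 letter names make it a fifth; at 6 semitones (a half step narrower than perfect) the quality is diminished.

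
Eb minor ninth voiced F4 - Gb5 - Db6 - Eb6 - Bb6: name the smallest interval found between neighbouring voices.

Adjacent intervals: F4→Gb5 = minor ninth; Gb5→Db6 = perfect fifth; Db6→Eb6 = major second; Eb6→Bb6 = perfect fifth.
The smallest is Db6 to Eb6, a major second (2 semitones).

M2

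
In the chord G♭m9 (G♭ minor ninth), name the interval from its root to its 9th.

major 9th

G♭ minor ninth: G♭ B𝄫 D♭ F♭ A♭.
That puts G♭ below A♭.
From G♭ to A♭ is 14 semitones, exactly the major ninth.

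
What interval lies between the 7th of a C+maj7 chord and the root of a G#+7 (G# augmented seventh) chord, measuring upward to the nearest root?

major sixth

C+maj7 has B as its 7th, and G#+7 (G# augmented seventh) has G# as its root.
B up to G# spans 6 letter names and 9 semitones — a major sixth.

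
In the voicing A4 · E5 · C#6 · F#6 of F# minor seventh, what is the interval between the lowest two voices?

perfect fifth

Those voices are A4 and E5.
A up to E spans 5 letter names and 7 semitones — a perfect fifth.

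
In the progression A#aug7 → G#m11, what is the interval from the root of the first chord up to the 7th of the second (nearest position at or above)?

A#aug7 has A# as its root, and G#m11 has F# as its 7th.
A# up to F# is 8 semitones, a half step narrower than a major sixth, so the interval is minor.

m6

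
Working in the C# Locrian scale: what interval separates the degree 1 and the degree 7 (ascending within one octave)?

The scale runs C# D E F# G A B.
So we need the interval from C# up to B.
From C# to B: 10 semitones over a seventh = minor.

minor 7th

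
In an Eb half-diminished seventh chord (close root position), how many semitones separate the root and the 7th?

10

Spelling the chord: Eb-Gb-Bbb-Db.
Eb to Db is a minor seventh: 10 semitones.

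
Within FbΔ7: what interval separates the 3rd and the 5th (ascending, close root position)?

Spelling the chord: Fb, Ab, Cb, Eb.
So we need the interval from Ab up to Cb.
From Ab to Cb: 3 semitones over a third = minor.

minor third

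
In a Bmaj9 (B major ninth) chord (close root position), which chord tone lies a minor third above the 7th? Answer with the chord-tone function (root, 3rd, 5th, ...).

The chord tones of Bmaj9 are B D# F# A# C#.
The 7th is A#. A minor third above A# is C#.
C# is the chord's 9th.

9th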